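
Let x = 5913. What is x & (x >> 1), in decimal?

776

x = 1011100011001 = 5913
x>>1 = 0101110001100
AND  = 0001100001000 = 776
(x & (x >> 1) has a 1 wherever x has two consecutive 1 bits.)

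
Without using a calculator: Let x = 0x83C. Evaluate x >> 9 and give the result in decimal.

4

0x83C = 100000111100
shift right by 9 → 000000000100 = 4
(equivalently, floor(2108 / 512))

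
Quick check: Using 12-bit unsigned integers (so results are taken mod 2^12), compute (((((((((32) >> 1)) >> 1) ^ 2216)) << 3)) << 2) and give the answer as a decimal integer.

1024

32 = 000000100000
→ >> 1 → 000000010000 = 16
→ >> 1 → 000000001000 = 8
2216 = 100010101000
→ ^ → 100010100000 = 2208
→ << 3 (mod 2^12) → 010100000000 = 1280
→ << 2 (mod 2^12) → 010000000000 = 1024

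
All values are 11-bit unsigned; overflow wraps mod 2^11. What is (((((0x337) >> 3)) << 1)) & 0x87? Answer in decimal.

0x337 = 01100110111
→ >> 3 → 00001100110 = 102
→ << 1 (mod 2^11) → 00011001100 = 204
0x87 = 00010000111
→ & → 00010000100 = 132

132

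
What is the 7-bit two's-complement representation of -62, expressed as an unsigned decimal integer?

66

62 in 7 bits: 0111110
Invert: 1000001
Add 1:  1000010 = 66
(Check: 2^7 - 62 = 128 - 62 = 66.)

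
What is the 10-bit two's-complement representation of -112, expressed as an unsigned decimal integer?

912

112 in 10 bits: 0001110000
Invert: 1110001111
Add 1:  1110010000 = 912
(Check: 2^10 - 112 = 1024 - 112 = 912.)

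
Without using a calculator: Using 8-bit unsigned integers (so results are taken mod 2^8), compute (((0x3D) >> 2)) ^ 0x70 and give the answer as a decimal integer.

127

0x3D = 00111101
→ >> 2 → 00001111 = 15
0x70 = 01110000
→ ^ → 01111111 = 127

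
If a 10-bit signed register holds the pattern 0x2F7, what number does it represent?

pattern = 1011110111 (MSB is 1 ⇒ negative)
Invert: 0100001000, add 1 → 0100001001 = 265, so the value is -265.
(Equivalently: 759 - 2^10 = 759 - 1024 = -265.)

-265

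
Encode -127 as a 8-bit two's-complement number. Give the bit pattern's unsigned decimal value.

129

127 in 8 bits: 01111111
Invert: 10000000
Add 1:  10000001 = 129
(Check: 2^8 - 127 = 256 - 127 = 129.)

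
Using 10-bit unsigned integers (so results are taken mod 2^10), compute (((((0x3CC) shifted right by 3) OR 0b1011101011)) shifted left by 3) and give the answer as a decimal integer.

0x3CC = 1111001100
→ shifted right by 3 → 0001111001 = 121
0b1011101011 = 1011101011
→ OR → 1011111011 = 763
→ shifted left by 3 (mod 2^10) → 1111011000 = 984

984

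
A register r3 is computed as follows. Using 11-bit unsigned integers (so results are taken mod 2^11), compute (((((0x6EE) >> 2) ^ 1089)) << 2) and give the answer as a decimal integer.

2024

0x6EE = 11011101110
→ >> 2 → 00110111011 = 443
1089 = 10001000001
→ ^ → 10111111010 = 1530
→ << 2 (mod 2^11) → 11111101000 = 2024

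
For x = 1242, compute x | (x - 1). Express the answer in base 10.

x = 10011011010 = 1242
x - 1 = 10011011001
OR    = 10011011011 = 1243
(x | (x - 1) sets all bits below the lowest set bit.)

1243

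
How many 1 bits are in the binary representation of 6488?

6488 = 1100101011000
Count the 1s: 1 + 1 + 1 + 1 + 1 + 1 = 6

6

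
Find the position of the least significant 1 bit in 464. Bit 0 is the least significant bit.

4

464 = 111010000
Trailing zeros: 4, so the lowest set bit is bit 4 (value 16).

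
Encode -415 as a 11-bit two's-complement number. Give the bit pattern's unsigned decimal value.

1633

415 in 11 bits: 00110011111
Invert: 11001100000
Add 1:  11001100001 = 1633
(Check: 2^11 - 415 = 2048 - 415 = 1633.)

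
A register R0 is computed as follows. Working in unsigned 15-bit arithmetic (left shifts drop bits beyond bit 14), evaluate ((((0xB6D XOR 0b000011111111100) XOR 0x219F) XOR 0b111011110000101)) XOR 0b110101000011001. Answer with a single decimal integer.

0xB6D = 000101101101101
0b000011111111100 = 000011111111100
→ XOR → 000110010010001 = 3217
0x219F = 010000110011111
→ XOR → 010110100001110 = 11534
0b111011110000101 = 111011110000101
→ XOR → 101101010001011 = 23179
0b110101000011001 = 110101000011001
→ XOR → 011000010010010 = 12434

12434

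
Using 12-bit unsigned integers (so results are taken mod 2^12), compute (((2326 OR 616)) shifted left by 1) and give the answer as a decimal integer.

2326 = 100100010110
616 = 001001101000
→ OR → 101101111110 = 2942
→ shifted left by 1 (mod 2^12) → 011011111100 = 1788

1788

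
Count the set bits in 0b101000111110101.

9

n = 101000111110101
Count the 1s: 1 + 1 + 1 + 1 + 1 + 1 + 1 + 1 + 1 = 9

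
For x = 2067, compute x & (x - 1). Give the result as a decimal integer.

2066

x = 100000010011 = 2067
x - 1 = 100000010010
AND   = 100000010010 = 2066
(x & (x - 1) clears the lowest set bit of x.)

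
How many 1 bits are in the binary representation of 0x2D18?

0x2D18 = 10110100011000
Count the 1s: 1 + 1 + 1 + 1 + 1 + 1 = 6

6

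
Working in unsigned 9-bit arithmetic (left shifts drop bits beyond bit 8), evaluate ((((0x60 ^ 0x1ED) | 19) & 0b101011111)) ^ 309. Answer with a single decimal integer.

42

0x60 = 001100000
0x1ED = 111101101
→ ^ → 110001101 = 397
19 = 000010011
→ | → 110011111 = 415
0b101011111 = 101011111
→ & → 100011111 = 287
309 = 100110101
→ ^ → 000101010 = 42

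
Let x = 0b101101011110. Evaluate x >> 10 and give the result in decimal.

x = 101101011110
shift right by 10 → 000000000010 = 2
(equivalently, floor(2910 / 1024))

2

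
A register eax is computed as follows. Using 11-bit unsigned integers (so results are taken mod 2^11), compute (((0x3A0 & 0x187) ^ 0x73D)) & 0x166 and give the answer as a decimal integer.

36

0x3A0 = 01110100000
0x187 = 00110000111
→ & → 00110000000 = 384
0x73D = 11100111101
→ ^ → 11010111101 = 1725
0x166 = 00101100110
→ & → 00000100100 = 36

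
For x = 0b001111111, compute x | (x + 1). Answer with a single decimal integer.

255

x = 01111111 = 127
x + 1 = 10000000
OR    = 11111111 = 255
(x | (x + 1) sets the lowest cleared bit.)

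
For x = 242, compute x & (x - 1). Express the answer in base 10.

x = 11110010 = 242
x - 1 = 11110001
AND   = 11110000 = 240
(x & (x - 1) clears the lowest set bit of x.)

240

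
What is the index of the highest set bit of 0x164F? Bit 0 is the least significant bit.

0x164F = 1011001001111
The topmost 1 is at position 12 (since 2^12 = 4096 ≤ 5711 < 8192).

12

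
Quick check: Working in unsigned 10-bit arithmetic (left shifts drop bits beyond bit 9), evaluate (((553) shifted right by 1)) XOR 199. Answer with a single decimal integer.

553 = 1000101001
→ shifted right by 1 → 0100010100 = 276
199 = 0011000111
→ XOR → 0111010011 = 467

467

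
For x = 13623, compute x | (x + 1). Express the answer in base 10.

x = 11010100110111 = 13623
x + 1 = 11010100111000
OR    = 11010100111111 = 13631
(x | (x + 1) sets the lowest cleared bit.)

13631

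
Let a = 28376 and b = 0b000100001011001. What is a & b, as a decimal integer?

28376 = 110111011011000
b = 000100001011001
AND → 000100001011000 = 2136

2136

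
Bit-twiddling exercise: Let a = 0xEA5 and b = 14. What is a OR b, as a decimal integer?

0xEA5 = 111010100101
14 = 000000001110
 OR → 111010101111 = 3759

3759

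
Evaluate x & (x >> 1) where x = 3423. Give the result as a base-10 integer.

x = 110101011111 = 3423
x>>1 = 011010101111
AND  = 010000001111 = 1039
(x & (x >> 1) has a 1 wherever x has two consecutive 1 bits.)

1039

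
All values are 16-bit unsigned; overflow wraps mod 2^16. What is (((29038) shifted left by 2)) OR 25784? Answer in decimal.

29038 = 0111000101101110
→ shifted left by 2 (mod 2^16) → 1100010110111000 = 50616
25784 = 0110010010111000
→ OR → 1110010110111000 = 58808

58808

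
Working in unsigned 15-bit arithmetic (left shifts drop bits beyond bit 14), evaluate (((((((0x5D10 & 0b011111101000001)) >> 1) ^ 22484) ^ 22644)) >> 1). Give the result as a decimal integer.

144

0x5D10 = 101110100010000
0b011111101000001 = 011111101000001
→ & → 001110100000000 = 7424
→ >> 1 → 000111010000000 = 3712
22484 = 101011111010100
→ ^ → 101100101010100 = 22868
22644 = 101100001110100
→ ^ → 000000100100000 = 288
→ >> 1 → 000000010010000 = 144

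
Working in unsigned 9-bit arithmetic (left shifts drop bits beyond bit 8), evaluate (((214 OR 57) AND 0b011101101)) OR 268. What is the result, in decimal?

214 = 011010110
57 = 000111001
→ OR → 011111111 = 255
0b011101101 = 011101101
→ AND → 011101101 = 237
268 = 100001100
→ OR → 111101101 = 493

493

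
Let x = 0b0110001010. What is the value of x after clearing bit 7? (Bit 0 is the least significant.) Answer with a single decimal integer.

x = 0110001010
bit 7 is currently 1; clear it via x & ~(1 << 7) = x & ~128
→ 0100001010 = 266

266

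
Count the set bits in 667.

667 = 1010011011
Count the 1s: 1 + 1 + 1 + 1 + 1 + 1 = 6

6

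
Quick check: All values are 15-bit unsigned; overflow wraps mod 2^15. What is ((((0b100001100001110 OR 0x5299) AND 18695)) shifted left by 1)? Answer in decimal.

0b100001100001110 = 100001100001110
0x5299 = 101001010011001
→ OR → 101001110011111 = 21407
18695 = 100100100000111
→ AND → 100000100000111 = 16647
→ shifted left by 1 (mod 2^15) → 000001000001110 = 526

526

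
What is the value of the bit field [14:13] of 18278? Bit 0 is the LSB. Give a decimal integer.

v = 0100011101100110
Shift right by 13: 010
Mask low 2 bits: 10 = 2

2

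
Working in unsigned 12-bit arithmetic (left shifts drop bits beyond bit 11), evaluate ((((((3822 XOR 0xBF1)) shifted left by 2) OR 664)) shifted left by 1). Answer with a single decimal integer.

3576

3822 = 111011101110
0xBF1 = 101111110001
→ XOR → 010100011111 = 1311
→ shifted left by 2 (mod 2^12) → 010001111100 = 1148
664 = 001010011000
→ OR → 011011111100 = 1788
→ shifted left by 1 (mod 2^12) → 110111111000 = 3576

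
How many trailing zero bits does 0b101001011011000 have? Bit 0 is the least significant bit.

0b101001011011000 = 101001011011000
Trailing zeros: 3, so the lowest set bit is bit 3 (value 8).

3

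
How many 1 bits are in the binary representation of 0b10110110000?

5

n = 10110110000
Count the 1s: 1 + 1 + 1 + 1 + 1 = 5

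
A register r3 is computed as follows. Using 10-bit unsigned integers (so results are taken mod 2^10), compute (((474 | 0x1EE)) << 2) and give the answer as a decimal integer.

1016

474 = 0111011010
0x1EE = 0111101110
→ | → 0111111110 = 510
→ << 2 (mod 2^10) → 1111111000 = 1016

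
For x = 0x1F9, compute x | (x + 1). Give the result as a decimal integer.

507

x = 111111001 = 505
x + 1 = 111111010
OR    = 111111011 = 507
(x | (x + 1) sets the lowest cleared bit.)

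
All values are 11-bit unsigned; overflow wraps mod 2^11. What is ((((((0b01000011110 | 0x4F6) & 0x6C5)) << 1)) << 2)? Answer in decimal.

1568

0b01000011110 = 01000011110
0x4F6 = 10011110110
→ | → 11011111110 = 1790
0x6C5 = 11011000101
→ & → 11011000100 = 1732
→ << 1 (mod 2^11) → 10110001000 = 1416
→ << 2 (mod 2^11) → 11000100000 = 1568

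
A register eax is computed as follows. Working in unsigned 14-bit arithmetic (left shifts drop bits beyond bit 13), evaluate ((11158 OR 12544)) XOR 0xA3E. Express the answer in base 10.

11158 = 10101110010110
12544 = 11000100000000
→ OR → 11101110010110 = 15254
0xA3E = 00101000111110
→ XOR → 11000110101000 = 12712

12712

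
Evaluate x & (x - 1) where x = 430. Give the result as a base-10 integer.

428

x = 110101110 = 430
x - 1 = 110101101
AND   = 110101100 = 428
(x & (x - 1) clears the lowest set bit of x.)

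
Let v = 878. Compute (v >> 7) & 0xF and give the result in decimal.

v = 01101101110
Shift right by 7: 0110
Mask low 4 bits: 0110 = 6

6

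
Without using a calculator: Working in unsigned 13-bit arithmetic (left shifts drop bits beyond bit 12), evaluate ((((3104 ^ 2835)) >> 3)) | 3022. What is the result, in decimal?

3054

3104 = 0110000100000
2835 = 0101100010011
→ ^ → 0011100110011 = 1843
→ >> 3 → 0000011100110 = 230
3022 = 0101111001110
→ | → 0101111101110 = 3054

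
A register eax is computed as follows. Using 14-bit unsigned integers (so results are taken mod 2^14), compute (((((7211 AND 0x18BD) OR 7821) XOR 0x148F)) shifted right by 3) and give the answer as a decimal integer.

324

7211 = 01110000101011
0x18BD = 01100010111101
→ AND → 01100000101001 = 6185
7821 = 01111010001101
→ OR → 01111010101101 = 7853
0x148F = 01010010001111
→ XOR → 00101000100010 = 2594
→ shifted right by 3 → 00000101000100 = 324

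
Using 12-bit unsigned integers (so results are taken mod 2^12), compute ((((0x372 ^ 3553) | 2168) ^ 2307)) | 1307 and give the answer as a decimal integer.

2043

0x372 = 001101110010
3553 = 110111100001
→ ^ → 111010010011 = 3731
2168 = 100001111000
→ | → 111011111011 = 3835
2307 = 100100000011
→ ^ → 011111111000 = 2040
1307 = 010100011011
→ | → 011111111011 = 2043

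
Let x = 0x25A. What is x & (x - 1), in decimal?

x = 1001011010 = 602
x - 1 = 1001011001
AND   = 1001011000 = 600
(x & (x - 1) clears the lowest set bit of x.)

600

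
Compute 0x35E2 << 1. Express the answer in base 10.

0x35E2 = 011010111100010
shift left by 1 → 110101111000100 = 27588
(equivalently, 13794 × 2^1 = 13794 × 2)

27588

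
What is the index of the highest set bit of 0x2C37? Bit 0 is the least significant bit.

0x2C37 = 10110000110111
The topmost 1 is at position 13 (since 2^13 = 8192 ≤ 11319 < 16384).

13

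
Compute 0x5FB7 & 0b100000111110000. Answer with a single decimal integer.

16816

0x5FB7 = 101111110110111
b = 100000111110000
AND → 100000110110000 = 16816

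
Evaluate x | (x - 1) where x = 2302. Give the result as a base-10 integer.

2303

x = 100011111110 = 2302
x - 1 = 100011111101
OR    = 100011111111 = 2303
(x | (x - 1) sets all bits below the lowest set bit.)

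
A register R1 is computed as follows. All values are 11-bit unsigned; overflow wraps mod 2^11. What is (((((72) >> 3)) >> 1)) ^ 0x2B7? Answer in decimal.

691

72 = 00001001000
→ >> 3 → 00000001001 = 9
→ >> 1 → 00000000100 = 4
0x2B7 = 01010110111
→ ^ → 01010110011 = 691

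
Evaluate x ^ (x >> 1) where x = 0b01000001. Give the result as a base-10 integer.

x = 1000001 = 65
x>>1 = 0100000
XOR  = 1100001 = 97
(x ^ (x >> 1) gives the standard binary-reflected Gray code of x.)

97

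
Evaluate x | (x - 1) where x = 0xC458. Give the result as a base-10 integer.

x = 1100010001011000 = 50264
x - 1 = 1100010001010111
OR    = 1100010001011111 = 50271
(x | (x - 1) sets all bits below the lowest set bit.)

50271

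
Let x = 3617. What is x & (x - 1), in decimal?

3616

x = 111000100001 = 3617
x - 1 = 111000100000
AND   = 111000100000 = 3616
(x & (x - 1) clears the lowest set bit of x.)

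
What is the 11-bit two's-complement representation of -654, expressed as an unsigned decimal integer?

654 in 11 bits: 01010001110
Invert: 10101110001
Add 1:  10101110010 = 1394
(Check: 2^11 - 654 = 2048 - 654 = 1394.)

1394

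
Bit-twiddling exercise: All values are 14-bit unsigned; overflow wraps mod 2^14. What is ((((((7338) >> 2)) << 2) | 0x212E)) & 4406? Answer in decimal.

7338 = 01110010101010
→ >> 2 → 00011100101010 = 1834
→ << 2 (mod 2^14) → 01110010101000 = 7336
0x212E = 10000100101110
→ | → 11110110101110 = 15790
4406 = 01000100110110
→ & → 01000100100110 = 4390

4390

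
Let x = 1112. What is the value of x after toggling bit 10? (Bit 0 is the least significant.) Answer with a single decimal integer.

88

x = 10001011000
bit 10 is currently 1; toggle it via x ^ (1 << 10) = x ^ 1024
→ 00001011000 = 88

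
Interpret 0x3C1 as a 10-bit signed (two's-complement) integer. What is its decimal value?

-63

pattern = 1111000001 (MSB is 1 ⇒ negative)
Invert: 0000111110, add 1 → 0000111111 = 63, so the value is -63.
(Equivalently: 961 - 2^10 = 961 - 1024 = -63.)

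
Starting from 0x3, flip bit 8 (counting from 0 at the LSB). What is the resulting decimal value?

259

x = 0000000011
bit 8 is currently 0; toggle it via x ^ (1 << 8) = x ^ 256
→ 0100000011 = 259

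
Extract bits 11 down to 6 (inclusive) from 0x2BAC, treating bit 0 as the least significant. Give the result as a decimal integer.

v = 10101110101100
Shift right by 6: 10101110
Mask low 6 bits: 101110 = 46

46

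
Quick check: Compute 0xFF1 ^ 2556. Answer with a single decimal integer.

0xFF1 = 111111110001
2556 = 100111111100
XOR → 011000001101 = 1549

1549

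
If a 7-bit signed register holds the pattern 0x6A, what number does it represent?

pattern = 1101010 (MSB is 1 ⇒ negative)
Invert: 0010101, add 1 → 0010110 = 22, so the value is -22.
(Equivalently: 106 - 2^7 = 106 - 128 = -22.)

-22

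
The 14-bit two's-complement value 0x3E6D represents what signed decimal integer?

-403

pattern = 11111001101101 (MSB is 1 ⇒ negative)
Invert: 00000110010010, add 1 → 00000110010011 = 403, so the value is -403.
(Equivalently: 15981 - 2^14 = 15981 - 16384 = -403.)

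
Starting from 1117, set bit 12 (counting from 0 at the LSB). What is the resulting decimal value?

5213

x = 00010001011101
bit 12 is currently 0; set it via x | (1 << 12) = x | 4096
→ 01010001011101 = 5213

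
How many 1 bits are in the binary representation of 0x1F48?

0x1F48 = 1111101001000
Count the 1s: 1 + 1 + 1 + 1 + 1 + 1 + 1 = 7

7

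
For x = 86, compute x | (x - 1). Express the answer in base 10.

x = 1010110 = 86
x - 1 = 1010101
OR    = 1010111 = 87
(x | (x - 1) sets all bits below the lowest set bit.)

87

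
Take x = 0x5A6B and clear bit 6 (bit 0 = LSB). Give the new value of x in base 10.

x = 101101001101011
bit 6 is currently 1; clear it via x & ~(1 << 6) = x & ~64
→ 101101000101011 = 23083

23083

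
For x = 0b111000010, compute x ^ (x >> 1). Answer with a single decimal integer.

x = 111000010 = 450
x>>1 = 011100001
XOR  = 100100011 = 291
(x ^ (x >> 1) gives the standard binary-reflected Gray code of x.)

291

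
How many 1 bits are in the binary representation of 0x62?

3

0x62 = 1100010
Count the 1s: 1 + 1 + 1 = 3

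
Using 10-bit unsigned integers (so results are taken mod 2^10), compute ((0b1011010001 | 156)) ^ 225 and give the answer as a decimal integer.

0b1011010001 = 1011010001
156 = 0010011100
→ | → 1011011101 = 733
225 = 0011100001
→ ^ → 1000111100 = 572

572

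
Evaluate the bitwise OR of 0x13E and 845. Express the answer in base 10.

895

0x13E = 0100111110
845 = 1101001101
 OR → 1101111111 = 895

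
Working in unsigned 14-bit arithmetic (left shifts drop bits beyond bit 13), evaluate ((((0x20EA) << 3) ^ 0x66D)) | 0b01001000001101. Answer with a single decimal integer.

0x20EA = 10000011101010
→ << 3 (mod 2^14) → 00011101010000 = 1872
0x66D = 00011001101101
→ ^ → 00000100111101 = 317
0b01001000001101 = 01001000001101
→ | → 01001100111101 = 4925

4925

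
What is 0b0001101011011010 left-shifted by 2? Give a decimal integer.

27496

x = 001101011011010
shift left by 2 → 110101101101000 = 27496
(equivalently, 6874 × 2^2 = 6874 × 4)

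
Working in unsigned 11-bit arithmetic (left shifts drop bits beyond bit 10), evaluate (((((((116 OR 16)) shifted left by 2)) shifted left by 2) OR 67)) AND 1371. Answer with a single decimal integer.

1347

116 = 00001110100
16 = 00000010000
→ OR → 00001110100 = 116
→ shifted left by 2 (mod 2^11) → 00111010000 = 464
→ shifted left by 2 (mod 2^11) → 11101000000 = 1856
67 = 00001000011
→ OR → 11101000011 = 1859
1371 = 10101011011
→ AND → 10101000011 = 1347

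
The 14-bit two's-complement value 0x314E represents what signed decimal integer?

pattern = 11000101001110 (MSB is 1 ⇒ negative)
Invert: 00111010110001, add 1 → 00111010110010 = 3762, so the value is -3762.
(Equivalently: 12622 - 2^14 = 12622 - 16384 = -3762.)

-3762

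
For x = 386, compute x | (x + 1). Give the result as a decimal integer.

x = 110000010 = 386
x + 1 = 110000011
OR    = 110000011 = 387
(x | (x + 1) sets the lowest cleared bit.)

387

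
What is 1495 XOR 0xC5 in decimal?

1495 = 10111010111
0xC5 = 00011000101
XOR → 10100010010 = 1298

1298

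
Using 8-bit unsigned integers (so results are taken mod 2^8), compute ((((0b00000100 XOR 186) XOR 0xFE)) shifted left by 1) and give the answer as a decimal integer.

0b00000100 = 00000100
186 = 10111010
→ XOR → 10111110 = 190
0xFE = 11111110
→ XOR → 01000000 = 64
→ shifted left by 1 (mod 2^8) → 10000000 = 128

128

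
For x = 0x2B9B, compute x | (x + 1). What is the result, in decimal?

x = 10101110011011 = 11163
x + 1 = 10101110011100
OR    = 10101110011111 = 11167
(x | (x + 1) sets the lowest cleared bit.)

11167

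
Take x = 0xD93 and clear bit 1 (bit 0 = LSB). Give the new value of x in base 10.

x = 0110110010011
bit 1 is currently 1; clear it via x & ~(1 << 1) = x & ~2
→ 0110110010001 = 3473

3473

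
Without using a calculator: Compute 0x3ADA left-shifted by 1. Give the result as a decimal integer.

0x3ADA = 011101011011010
shift left by 1 → 111010110110100 = 30132
(equivalently, 15066 × 2^1 = 15066 × 2)

30132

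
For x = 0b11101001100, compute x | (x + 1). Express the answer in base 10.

x = 11101001100 = 1868
x + 1 = 11101001101
OR    = 11101001101 = 1869
(x | (x + 1) sets the lowest cleared bit.)

1869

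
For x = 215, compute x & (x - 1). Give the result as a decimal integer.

x = 11010111 = 215
x - 1 = 11010110
AND   = 11010110 = 214
(x & (x - 1) clears the lowest set bit of x.)

214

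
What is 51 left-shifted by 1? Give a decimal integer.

51 = 0110011
shift left by 1 → 1100110 = 102
(equivalently, 51 × 2^1 = 51 × 2)

102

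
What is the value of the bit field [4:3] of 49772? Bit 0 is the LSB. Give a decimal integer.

1

v = 1100001001101100
Shift right by 3: 1100001001101
Mask low 2 bits: 01 = 1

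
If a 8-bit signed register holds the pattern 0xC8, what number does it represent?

pattern = 11001000 (MSB is 1 ⇒ negative)
Invert: 00110111, add 1 → 00111000 = 56, so the value is -56.
(Equivalently: 200 - 2^8 = 200 - 256 = -56.)

-56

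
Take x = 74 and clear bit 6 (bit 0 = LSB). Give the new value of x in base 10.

x = 01001010
bit 6 is currently 1; clear it via x & ~(1 << 6) = x & ~64
→ 00001010 = 10

10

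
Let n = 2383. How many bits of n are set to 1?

2383 = 100101001111
Count the 1s: 1 + 1 + 1 + 1 + 1 + 1 + 1 = 7

7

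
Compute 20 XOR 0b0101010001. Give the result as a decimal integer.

20 = 000010100
b = 101010001
XOR → 101000101 = 325

325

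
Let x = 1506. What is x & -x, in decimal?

x = 10111100010 = 1506
-x (two's complement) = …01000011110
AND   = 00000000010 = 2
(x & -x isolates the lowest set bit of x.)

2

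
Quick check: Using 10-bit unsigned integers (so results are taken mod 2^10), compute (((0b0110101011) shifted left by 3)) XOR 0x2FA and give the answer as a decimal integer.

930

0b0110101011 = 0110101011
→ shifted left by 3 (mod 2^10) → 0101011000 = 344
0x2FA = 1011111010
→ XOR → 1110100010 = 930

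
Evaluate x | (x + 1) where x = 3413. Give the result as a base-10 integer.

x = 110101010101 = 3413
x + 1 = 110101010110
OR    = 110101010111 = 3415
(x | (x + 1) sets the lowest cleared bit.)

3415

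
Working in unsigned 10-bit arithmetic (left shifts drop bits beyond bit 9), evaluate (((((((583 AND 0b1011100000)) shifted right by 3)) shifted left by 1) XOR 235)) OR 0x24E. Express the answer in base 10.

639

583 = 1001000111
0b1011100000 = 1011100000
→ AND → 1001000000 = 576
→ shifted right by 3 → 0001001000 = 72
→ shifted left by 1 (mod 2^10) → 0010010000 = 144
235 = 0011101011
→ XOR → 0001111011 = 123
0x24E = 1001001110
→ OR → 1001111111 = 639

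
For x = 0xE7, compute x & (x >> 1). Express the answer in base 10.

x = 11100111 = 231
x>>1 = 01110011
AND  = 01100011 = 99
(x & (x >> 1) has a 1 wherever x has two consecutive 1 bits.)

99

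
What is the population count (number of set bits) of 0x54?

3

0x54 = 1010100
Count the 1s: 1 + 1 + 1 = 3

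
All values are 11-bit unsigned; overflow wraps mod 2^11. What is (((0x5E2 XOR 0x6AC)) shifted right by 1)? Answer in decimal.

423

0x5E2 = 10111100010
0x6AC = 11010101100
→ XOR → 01101001110 = 846
→ shifted right by 1 → 00110100111 = 423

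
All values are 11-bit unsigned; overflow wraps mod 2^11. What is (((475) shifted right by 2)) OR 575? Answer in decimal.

639

475 = 00111011011
→ shifted right by 2 → 00001110110 = 118
575 = 01000111111
→ OR → 01001111111 = 639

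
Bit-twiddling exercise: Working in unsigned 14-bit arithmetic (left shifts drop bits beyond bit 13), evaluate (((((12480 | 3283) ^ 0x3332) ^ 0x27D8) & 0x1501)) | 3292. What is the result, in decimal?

12480 = 11000011000000
3283 = 00110011010011
→ | → 11110011010011 = 15571
0x3332 = 11001100110010
→ ^ → 00111111100001 = 4065
0x27D8 = 10011111011000
→ ^ → 10100000111001 = 10297
0x1501 = 01010100000001
→ & → 00000000000001 = 1
3292 = 00110011011100
→ | → 00110011011101 = 3293

3293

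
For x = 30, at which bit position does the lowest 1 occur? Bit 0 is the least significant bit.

1

30 = 11110
Trailing zeros: 1, so the lowest set bit is bit 1 (value 2).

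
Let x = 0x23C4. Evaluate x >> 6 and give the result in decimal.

143

0x23C4 = 10001111000100
shift right by 6 → 00000010001111 = 143
(equivalently, floor(9156 / 64))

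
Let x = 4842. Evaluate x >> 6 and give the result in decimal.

75

4842 = 1001011101010
shift right by 6 → 0000001001011 = 75
(equivalently, floor(4842 / 64))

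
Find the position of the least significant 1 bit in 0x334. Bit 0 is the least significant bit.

0x334 = 1100110100
Trailing zeros: 2, so the lowest set bit is bit 2 (value 4).

2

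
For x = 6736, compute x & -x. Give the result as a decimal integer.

16

x = 1101001010000 = 6736
-x (two's complement) = …0010110110000
AND   = 0000000010000 = 16
(x & -x isolates the lowest set bit of x.)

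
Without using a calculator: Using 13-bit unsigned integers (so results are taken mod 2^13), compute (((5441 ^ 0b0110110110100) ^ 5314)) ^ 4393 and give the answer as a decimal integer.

7454

5441 = 1010101000001
0b0110110110100 = 0110110110100
→ ^ → 1100011110101 = 6389
5314 = 1010011000010
→ ^ → 0110000110111 = 3127
4393 = 1000100101001
→ ^ → 1110100011110 = 7454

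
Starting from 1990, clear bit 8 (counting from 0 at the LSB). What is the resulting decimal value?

x = 11111000110
bit 8 is currently 1; clear it via x & ~(1 << 8) = x & ~256
→ 11011000110 = 1734

1734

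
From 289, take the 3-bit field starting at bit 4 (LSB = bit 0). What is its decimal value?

2

v = 000100100001
Shift right by 4: 00010010
Mask low 3 bits: 010 = 2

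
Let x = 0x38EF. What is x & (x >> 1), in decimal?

x = 11100011101111 = 14575
x>>1 = 01110001110111
AND  = 01100001100111 = 6247
(x & (x >> 1) has a 1 wherever x has two consecutive 1 bits.)

6247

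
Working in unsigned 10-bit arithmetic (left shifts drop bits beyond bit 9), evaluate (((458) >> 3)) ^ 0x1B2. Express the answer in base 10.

395

458 = 0111001010
→ >> 3 → 0000111001 = 57
0x1B2 = 0110110010
→ ^ → 0110001011 = 395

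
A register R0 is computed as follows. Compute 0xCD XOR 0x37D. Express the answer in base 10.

0xCD = 0011001101
0x37D = 1101111101
XOR → 1110110000 = 944

944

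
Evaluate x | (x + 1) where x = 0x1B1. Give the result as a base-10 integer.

435

x = 110110001 = 433
x + 1 = 110110010
OR    = 110110011 = 435
(x | (x + 1) sets the lowest cleared bit.)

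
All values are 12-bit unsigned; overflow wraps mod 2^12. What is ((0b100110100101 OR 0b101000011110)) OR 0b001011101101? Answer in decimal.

3071

0b100110100101 = 100110100101
0b101000011110 = 101000011110
→ OR → 101110111111 = 3007
0b001011101101 = 001011101101
→ OR → 101111111111 = 3071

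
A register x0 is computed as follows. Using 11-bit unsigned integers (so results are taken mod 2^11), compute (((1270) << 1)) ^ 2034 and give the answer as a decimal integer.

1566

1270 = 10011110110
→ << 1 (mod 2^11) → 00111101100 = 492
2034 = 11111110010
→ ^ → 11000011110 = 1566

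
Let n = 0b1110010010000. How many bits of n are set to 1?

n = 1110010010000
Count the 1s: 1 + 1 + 1 + 1 + 1 = 5

5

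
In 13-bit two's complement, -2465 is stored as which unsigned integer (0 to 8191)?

5727

2465 in 13 bits: 0100110100001
Invert: 1011001011110
Add 1:  1011001011111 = 5727
(Check: 2^13 - 2465 = 8192 - 2465 = 5727.)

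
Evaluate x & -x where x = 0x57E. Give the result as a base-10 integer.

x = 10101111110 = 1406
-x (two's complement) = …01010000010
AND   = 00000000010 = 2
(x & -x isolates the lowest set bit of x.)

2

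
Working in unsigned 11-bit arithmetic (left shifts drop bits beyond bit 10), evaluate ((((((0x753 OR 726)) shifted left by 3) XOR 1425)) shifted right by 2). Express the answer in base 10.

202

0x753 = 11101010011
726 = 01011010110
→ OR → 11111010111 = 2007
→ shifted left by 3 (mod 2^11) → 11010111000 = 1720
1425 = 10110010001
→ XOR → 01100101001 = 809
→ shifted right by 2 → 00011001010 = 202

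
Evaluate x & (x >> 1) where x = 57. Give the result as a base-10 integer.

x = 111001 = 57
x>>1 = 011100
AND  = 011000 = 24
(x & (x >> 1) has a 1 wherever x has two consecutive 1 bits.)

24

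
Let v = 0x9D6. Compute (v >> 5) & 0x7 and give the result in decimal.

v = 0100111010110
Shift right by 5: 01001110
Mask low 3 bits: 110 = 6

6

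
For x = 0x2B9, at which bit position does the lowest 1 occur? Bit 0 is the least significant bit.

0x2B9 = 1010111001
Trailing zeros: 0, so the lowest set bit is bit 0 (value 1).

0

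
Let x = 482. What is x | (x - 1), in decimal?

x = 111100010 = 482
x - 1 = 111100001
OR    = 111100011 = 483
(x | (x - 1) sets all bits below the lowest set bit.)

483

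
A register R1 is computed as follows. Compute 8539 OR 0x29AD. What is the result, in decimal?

8539 = 10000101011011
0x29AD = 10100110101101
 OR → 10100111111111 = 10751

10751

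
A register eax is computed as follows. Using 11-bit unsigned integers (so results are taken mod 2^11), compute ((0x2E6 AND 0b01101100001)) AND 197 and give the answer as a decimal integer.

64

0x2E6 = 01011100110
0b01101100001 = 01101100001
→ AND → 01001100000 = 608
197 = 00011000101
→ AND → 00001000000 = 64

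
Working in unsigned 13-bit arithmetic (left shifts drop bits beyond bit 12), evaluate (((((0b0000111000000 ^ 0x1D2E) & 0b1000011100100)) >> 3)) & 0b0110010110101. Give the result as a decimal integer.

0b0000111000000 = 0000111000000
0x1D2E = 1110100101110
→ ^ → 1110011101110 = 7406
0b1000011100100 = 1000011100100
→ & → 1000011100100 = 4324
→ >> 3 → 0001000011100 = 540
0b0110010110101 = 0110010110101
→ & → 0000000010100 = 20

20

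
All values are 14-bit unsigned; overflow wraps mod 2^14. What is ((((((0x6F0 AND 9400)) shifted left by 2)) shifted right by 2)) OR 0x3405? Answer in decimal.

13493

0x6F0 = 00011011110000
9400 = 10010010111000
→ AND → 00010010110000 = 1200
→ shifted left by 2 (mod 2^14) → 01001011000000 = 4800
→ shifted right by 2 → 00010010110000 = 1200
0x3405 = 11010000000101
→ OR → 11010010110101 = 13493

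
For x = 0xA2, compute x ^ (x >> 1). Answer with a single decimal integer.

243

x = 10100010 = 162
x>>1 = 01010001
XOR  = 11110011 = 243
(x ^ (x >> 1) gives the standard binary-reflected Gray code of x.)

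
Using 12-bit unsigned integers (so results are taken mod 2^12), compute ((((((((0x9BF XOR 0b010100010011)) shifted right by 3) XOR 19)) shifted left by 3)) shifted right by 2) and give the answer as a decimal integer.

780

0x9BF = 100110111111
0b010100010011 = 010100010011
→ XOR → 110010101100 = 3244
→ shifted right by 3 → 000110010101 = 405
19 = 000000010011
→ XOR → 000110000110 = 390
→ shifted left by 3 (mod 2^12) → 110000110000 = 3120
→ shifted right by 2 → 001100001100 = 780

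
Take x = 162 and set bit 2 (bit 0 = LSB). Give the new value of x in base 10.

166

x = 10100010
bit 2 is currently 0; set it via x | (1 << 2) = x | 4
→ 10100110 = 166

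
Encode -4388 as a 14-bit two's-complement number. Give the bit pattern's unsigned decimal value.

11996

4388 in 14 bits: 01000100100100
Invert: 10111011011011
Add 1:  10111011011100 = 11996
(Check: 2^14 - 4388 = 16384 - 4388 = 11996.)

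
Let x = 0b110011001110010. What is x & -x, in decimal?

2

x = 110011001110010 = 26226
-x (two's complement) = …001100110001110
AND   = 000000000000010 = 2
(x & -x isolates the lowest set bit of x.)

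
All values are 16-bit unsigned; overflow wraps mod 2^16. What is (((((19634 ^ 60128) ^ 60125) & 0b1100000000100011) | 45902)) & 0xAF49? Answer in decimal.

41801

19634 = 0100110010110010
60128 = 1110101011100000
→ ^ → 1010011001010010 = 42578
60125 = 1110101011011101
→ ^ → 0100110010001111 = 19599
0b1100000000100011 = 1100000000100011
→ & → 0100000000000011 = 16387
45902 = 1011001101001110
→ | → 1111001101001111 = 62287
0xAF49 = 1010111101001001
→ & → 1010001101001001 = 41801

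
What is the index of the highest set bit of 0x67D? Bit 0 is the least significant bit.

10

0x67D = 11001111101
The topmost 1 is at position 10 (since 2^10 = 1024 ≤ 1661 < 2048).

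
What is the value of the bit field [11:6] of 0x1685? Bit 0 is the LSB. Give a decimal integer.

26

v = 1011010000101
Shift right by 6: 1011010
Mask low 6 bits: 011010 = 26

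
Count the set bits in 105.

4

105 = 1101001
Count the 1s: 1 + 1 + 1 + 1 = 4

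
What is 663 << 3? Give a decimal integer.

663 = 0001010010111
shift left by 3 → 1010010111000 = 5304
(equivalently, 663 × 2^3 = 663 × 8)

5304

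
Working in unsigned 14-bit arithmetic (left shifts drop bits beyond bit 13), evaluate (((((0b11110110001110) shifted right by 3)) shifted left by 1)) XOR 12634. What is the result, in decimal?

0b11110110001110 = 11110110001110
→ shifted right by 3 → 00011110110001 = 1969
→ shifted left by 1 (mod 2^14) → 00111101100010 = 3938
12634 = 11000101011010
→ XOR → 11111000111000 = 15928

15928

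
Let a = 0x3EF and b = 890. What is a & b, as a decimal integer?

0x3EF = 1111101111
890 = 1101111010
AND → 1101101010 = 874

874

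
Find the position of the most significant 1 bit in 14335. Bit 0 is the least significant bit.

14335 = 11011111111111
The topmost 1 is at position 13 (since 2^13 = 8192 ≤ 14335 < 16384).

13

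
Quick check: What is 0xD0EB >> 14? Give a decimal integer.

0xD0EB = 1101000011101011
shift right by 14 → 0000000000000011 = 3
(equivalently, floor(53483 / 16384))

3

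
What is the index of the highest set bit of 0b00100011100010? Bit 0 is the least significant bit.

0b00100011100010 = 100011100010
The topmost 1 is at position 11 (since 2^11 = 2048 ≤ 2274 < 4096).

11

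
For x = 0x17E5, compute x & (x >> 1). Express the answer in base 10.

992

x = 1011111100101 = 6117
x>>1 = 0101111110010
AND  = 0001111100000 = 992
(x & (x >> 1) has a 1 wherever x has two consecutive 1 bits.)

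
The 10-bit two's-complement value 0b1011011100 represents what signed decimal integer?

-292

pattern = 1011011100 (MSB is 1 ⇒ negative)
Invert: 0100100011, add 1 → 0100100100 = 292, so the value is -292.
(Equivalently: 732 - 2^10 = 732 - 1024 = -292.)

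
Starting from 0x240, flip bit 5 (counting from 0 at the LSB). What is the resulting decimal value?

x = 01001000000
bit 5 is currently 0; toggle it via x ^ (1 << 5) = x ^ 32
→ 01001100000 = 608

608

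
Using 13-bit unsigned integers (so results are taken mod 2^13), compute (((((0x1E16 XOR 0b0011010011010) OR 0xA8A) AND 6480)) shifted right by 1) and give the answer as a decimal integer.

0x1E16 = 1111000010110
0b0011010011010 = 0011010011010
→ XOR → 1100010001100 = 6284
0xA8A = 0101010001010
→ OR → 1101010001110 = 6798
6480 = 1100101010000
→ AND → 1100000000000 = 6144
→ shifted right by 1 → 0110000000000 = 3072

3072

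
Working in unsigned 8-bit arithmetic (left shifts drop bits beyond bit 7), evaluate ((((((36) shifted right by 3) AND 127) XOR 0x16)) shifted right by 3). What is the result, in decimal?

36 = 00100100
→ shifted right by 3 → 00000100 = 4
127 = 01111111
→ AND → 00000100 = 4
0x16 = 00010110
→ XOR → 00010010 = 18
→ shifted right by 3 → 00000010 = 2

2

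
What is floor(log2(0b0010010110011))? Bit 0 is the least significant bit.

10

0b0010010110011 = 10010110011
The topmost 1 is at position 10 (since 2^10 = 1024 ≤ 1203 < 2048).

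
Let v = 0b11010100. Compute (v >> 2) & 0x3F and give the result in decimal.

53

v = 11010100
Shift right by 2: 110101
Mask low 6 bits: 110101 = 53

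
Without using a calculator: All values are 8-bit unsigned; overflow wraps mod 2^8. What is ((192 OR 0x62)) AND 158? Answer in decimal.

192 = 11000000
0x62 = 01100010
→ OR → 11100010 = 226
158 = 10011110
→ AND → 10000010 = 130

130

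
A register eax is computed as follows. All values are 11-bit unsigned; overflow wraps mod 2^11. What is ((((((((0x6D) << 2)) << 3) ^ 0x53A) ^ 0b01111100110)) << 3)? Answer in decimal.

992

0x6D = 00001101101
→ << 2 (mod 2^11) → 00110110100 = 436
→ << 3 (mod 2^11) → 10110100000 = 1440
0x53A = 10100111010
→ ^ → 00010011010 = 154
0b01111100110 = 01111100110
→ ^ → 01101111100 = 892
→ << 3 (mod 2^11) → 01111100000 = 992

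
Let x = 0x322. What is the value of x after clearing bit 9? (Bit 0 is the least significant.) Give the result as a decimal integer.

x = 1100100010
bit 9 is currently 1; clear it via x & ~(1 << 9) = x & ~512
→ 0100100010 = 290

290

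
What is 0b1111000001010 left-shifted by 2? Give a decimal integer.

30760

x = 001111000001010
shift left by 2 → 111100000101000 = 30760
(equivalently, 7690 × 2^2 = 7690 × 4)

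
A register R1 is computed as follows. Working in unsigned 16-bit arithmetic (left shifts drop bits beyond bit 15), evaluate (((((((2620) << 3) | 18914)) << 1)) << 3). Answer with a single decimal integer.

2620 = 0000101000111100
→ << 3 (mod 2^16) → 0101000111100000 = 20960
18914 = 0100100111100010
→ | → 0101100111100010 = 23010
→ << 1 (mod 2^16) → 1011001111000100 = 46020
→ << 3 (mod 2^16) → 1001111000100000 = 40480

40480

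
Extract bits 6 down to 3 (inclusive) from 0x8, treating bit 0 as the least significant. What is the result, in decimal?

1

v = 0000001000
Shift right by 3: 0000001
Mask low 4 bits: 0001 = 1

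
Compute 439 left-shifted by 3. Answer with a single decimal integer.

439 = 000110110111
shift left by 3 → 110110111000 = 3512
(equivalently, 439 × 2^3 = 439 × 8)

3512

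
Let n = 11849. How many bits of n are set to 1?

7

11849 = 10111001001001
Count the 1s: 1 + 1 + 1 + 1 + 1 + 1 + 1 = 7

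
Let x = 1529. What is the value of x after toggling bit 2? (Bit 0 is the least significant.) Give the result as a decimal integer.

x = 010111111001
bit 2 is currently 0; toggle it via x ^ (1 << 2) = x ^ 4
→ 010111111101 = 1533

1533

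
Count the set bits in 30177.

9

30177 = 111010111100001
Count the 1s: 1 + 1 + 1 + 1 + 1 + 1 + 1 + 1 + 1 = 9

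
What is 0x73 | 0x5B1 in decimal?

1523

0x73 = 00001110011
0x5B1 = 10110110001
 OR → 10111110011 = 1523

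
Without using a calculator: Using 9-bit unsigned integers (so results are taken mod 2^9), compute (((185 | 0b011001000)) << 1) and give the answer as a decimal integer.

498

185 = 010111001
0b011001000 = 011001000
→ | → 011111001 = 249
→ << 1 (mod 2^9) → 111110010 = 498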